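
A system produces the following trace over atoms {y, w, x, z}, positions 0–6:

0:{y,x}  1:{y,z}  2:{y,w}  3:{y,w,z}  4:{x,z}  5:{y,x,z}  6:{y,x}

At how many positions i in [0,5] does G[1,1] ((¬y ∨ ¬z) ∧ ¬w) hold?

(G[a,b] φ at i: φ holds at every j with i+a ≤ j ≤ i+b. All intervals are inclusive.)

2

Evaluate at each i in [0,5]:
  i=0: ✗ (fails at j=1)
  i=1: ✗ (fails at j=2)
  i=2: ✗ (fails at j=3)
  i=3: ✓ (all of [4,4])
  i=4: ✗ (fails at j=5)
  i=5: ✓ (all of [6,6])
Positions where it holds: {3, 5} → 2.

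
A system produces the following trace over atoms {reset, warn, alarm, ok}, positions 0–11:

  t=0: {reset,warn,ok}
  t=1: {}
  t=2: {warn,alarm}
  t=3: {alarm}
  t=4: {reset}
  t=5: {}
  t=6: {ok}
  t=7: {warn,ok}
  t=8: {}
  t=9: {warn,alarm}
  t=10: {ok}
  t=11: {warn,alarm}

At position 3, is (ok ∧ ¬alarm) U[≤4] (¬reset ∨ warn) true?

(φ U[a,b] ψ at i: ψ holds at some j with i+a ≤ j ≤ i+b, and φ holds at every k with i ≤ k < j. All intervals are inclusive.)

Need some j in [3,7] with (¬reset ∨ warn), and (ok ∧ ¬alarm) at every k in [3,j-1].
  j=3: (¬reset ∨ warn) holds; no prefix to check → satisfied.

Holds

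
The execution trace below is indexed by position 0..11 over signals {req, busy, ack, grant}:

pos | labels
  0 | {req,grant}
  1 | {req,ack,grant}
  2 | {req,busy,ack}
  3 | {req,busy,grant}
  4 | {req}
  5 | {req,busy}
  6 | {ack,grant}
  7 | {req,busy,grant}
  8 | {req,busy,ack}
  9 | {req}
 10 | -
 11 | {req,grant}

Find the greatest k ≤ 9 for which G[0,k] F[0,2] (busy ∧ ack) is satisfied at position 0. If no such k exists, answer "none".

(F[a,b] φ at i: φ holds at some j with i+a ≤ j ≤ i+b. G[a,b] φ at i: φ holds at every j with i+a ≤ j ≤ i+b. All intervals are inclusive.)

2

F[0,2] (busy ∧ ack) must hold from j=0 onward; find where it first fails.
  j=0: holds
  j=1: holds
  j=2: holds
  j=3: fails
Holds on [0,2], so largest k = 2.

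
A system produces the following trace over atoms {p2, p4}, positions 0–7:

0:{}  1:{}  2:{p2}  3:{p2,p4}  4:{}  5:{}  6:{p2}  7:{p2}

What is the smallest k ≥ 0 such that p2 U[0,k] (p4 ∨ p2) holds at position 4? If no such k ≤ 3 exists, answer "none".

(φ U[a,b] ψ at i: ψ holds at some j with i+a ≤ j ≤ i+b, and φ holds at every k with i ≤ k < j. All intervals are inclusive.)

none

Need earliest j ≥ 4 with (p4 ∨ p2), and p2 at every k in [4,j-1].
  j=4: rhs fails.
  j=5: rhs fails.
  j=6: rhs holds but lhs fails at k=4.
  j=7: rhs holds but lhs fails at k=4.
No witness within the range → none.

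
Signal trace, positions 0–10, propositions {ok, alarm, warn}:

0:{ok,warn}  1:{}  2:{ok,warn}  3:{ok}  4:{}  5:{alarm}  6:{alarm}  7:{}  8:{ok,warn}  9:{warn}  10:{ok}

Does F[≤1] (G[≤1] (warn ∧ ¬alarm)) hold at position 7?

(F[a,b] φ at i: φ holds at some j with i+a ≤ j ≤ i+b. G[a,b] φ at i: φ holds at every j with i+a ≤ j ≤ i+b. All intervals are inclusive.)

Check G[≤1] (warn ∧ ¬alarm) at each j in [7,8]:
  j=7: fails at 7
  j=8: holds on [8,9]
Found at j=8 → formula holds.

Holds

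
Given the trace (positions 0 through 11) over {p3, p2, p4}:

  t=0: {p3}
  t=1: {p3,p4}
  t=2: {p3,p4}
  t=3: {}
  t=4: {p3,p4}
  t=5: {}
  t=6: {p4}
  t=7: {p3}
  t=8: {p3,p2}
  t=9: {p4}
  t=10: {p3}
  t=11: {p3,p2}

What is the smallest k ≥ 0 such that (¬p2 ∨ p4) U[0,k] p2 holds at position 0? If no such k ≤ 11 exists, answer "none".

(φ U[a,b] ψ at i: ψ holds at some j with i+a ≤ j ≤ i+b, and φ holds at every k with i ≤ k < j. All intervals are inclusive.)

Need earliest j ≥ 0 with p2, and (¬p2 ∨ p4) at every k in [0,j-1].
  j=0: rhs fails.
  j=1: rhs fails.
  j=2: rhs fails.
  j=3: rhs fails.
  j=4: rhs fails.
  j=5: rhs fails.
  j=6: rhs fails.
  j=7: rhs fails.
  j=8: rhs holds; lhs holds on [0,7]. k = 8.

8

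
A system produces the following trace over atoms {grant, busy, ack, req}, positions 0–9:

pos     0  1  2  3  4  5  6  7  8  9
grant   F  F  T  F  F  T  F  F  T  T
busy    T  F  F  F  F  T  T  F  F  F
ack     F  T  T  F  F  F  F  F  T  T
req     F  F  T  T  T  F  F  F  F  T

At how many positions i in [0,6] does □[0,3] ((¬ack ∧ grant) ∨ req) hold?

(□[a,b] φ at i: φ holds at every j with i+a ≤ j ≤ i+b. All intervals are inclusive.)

Evaluate at each i in [0,6]:
  i=0: ✗ (fails at j=0)
  i=1: ✗ (fails at j=1)
  i=2: ✓ (all of [2,5])
  i=3: ✗ (fails at j=6)
  i=4: ✗ (fails at j=6)
  i=5: ✗ (fails at j=6)
  i=6: ✗ (fails at j=6)
Positions where it holds: {2} → 1.

1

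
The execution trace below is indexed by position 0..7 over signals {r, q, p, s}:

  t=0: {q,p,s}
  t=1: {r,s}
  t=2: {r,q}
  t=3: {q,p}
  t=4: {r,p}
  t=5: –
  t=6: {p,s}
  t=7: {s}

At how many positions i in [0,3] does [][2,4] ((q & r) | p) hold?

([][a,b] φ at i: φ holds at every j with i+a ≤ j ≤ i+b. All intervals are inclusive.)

Evaluate at each i in [0,3]:
  i=0: ✓ (all of [2,4])
  i=1: ✗ (fails at j=5)
  i=2: ✗ (fails at j=5)
  i=3: ✗ (fails at j=5)
Positions where it holds: {0} → 1.

1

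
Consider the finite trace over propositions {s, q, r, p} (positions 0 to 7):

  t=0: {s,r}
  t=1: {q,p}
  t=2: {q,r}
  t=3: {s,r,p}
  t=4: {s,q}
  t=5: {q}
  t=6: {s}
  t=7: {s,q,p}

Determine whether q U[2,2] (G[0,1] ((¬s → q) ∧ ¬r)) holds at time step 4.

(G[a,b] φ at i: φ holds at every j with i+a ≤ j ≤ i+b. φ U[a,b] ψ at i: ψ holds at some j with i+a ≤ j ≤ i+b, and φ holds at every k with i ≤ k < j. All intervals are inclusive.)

Need some j in [6,6] with G[0,1] ((¬s → q) ∧ ¬r), and q at every k in [4,j-1].
  j=6: G[0,1] ((¬s → q) ∧ ¬r) holds; q holds at every k in [4,5] → satisfied.

True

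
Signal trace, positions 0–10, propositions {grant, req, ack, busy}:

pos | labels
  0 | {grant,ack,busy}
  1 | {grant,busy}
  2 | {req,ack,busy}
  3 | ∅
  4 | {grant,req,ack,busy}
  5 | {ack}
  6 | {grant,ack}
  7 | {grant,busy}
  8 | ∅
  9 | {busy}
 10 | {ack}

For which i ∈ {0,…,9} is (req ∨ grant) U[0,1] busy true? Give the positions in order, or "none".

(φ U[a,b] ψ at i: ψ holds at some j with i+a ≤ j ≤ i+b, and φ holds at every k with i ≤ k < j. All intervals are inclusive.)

Evaluate at each i in [0,9]:
  i=0: ✓ (rhs at j=0)
  i=1: ✓ (rhs at j=1)
  i=2: ✓ (rhs at j=2)
  i=3: ✗ (lhs fails at k=3 before rhs at j=4)
  i=4: ✓ (rhs at j=4)
  i=5: ✗ (no rhs in [5,6])
  i=6: ✓ (rhs at j=7; lhs holds on [6,6])
  i=7: ✓ (rhs at j=7)
  i=8: ✗ (lhs fails at k=8 before rhs at j=9)
  i=9: ✓ (rhs at j=9)

0, 1, 2, 4, 6, 7, 9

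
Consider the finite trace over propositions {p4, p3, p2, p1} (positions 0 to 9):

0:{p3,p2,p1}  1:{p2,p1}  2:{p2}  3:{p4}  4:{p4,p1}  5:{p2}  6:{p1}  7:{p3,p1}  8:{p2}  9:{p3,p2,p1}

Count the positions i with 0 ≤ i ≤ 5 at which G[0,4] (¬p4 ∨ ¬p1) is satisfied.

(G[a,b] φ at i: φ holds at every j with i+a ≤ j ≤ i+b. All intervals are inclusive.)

Evaluate at each i in [0,5]:
  i=0: ✗ (fails at j=4)
  i=1: ✗ (fails at j=4)
  i=2: ✗ (fails at j=4)
  i=3: ✗ (fails at j=4)
  i=4: ✗ (fails at j=4)
  i=5: ✓ (all of [5,9])
Positions where it holds: {5} → 1.

1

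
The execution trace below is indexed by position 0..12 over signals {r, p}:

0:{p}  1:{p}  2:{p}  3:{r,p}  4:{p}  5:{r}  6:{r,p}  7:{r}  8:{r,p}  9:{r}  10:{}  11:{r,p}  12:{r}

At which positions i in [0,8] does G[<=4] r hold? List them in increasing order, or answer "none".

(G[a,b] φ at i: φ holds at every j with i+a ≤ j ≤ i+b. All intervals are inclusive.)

5

Evaluate at each i in [0,8]:
  i=0: ✗ (fails at j=0)
  i=1: ✗ (fails at j=1)
  i=2: ✗ (fails at j=2)
  i=3: ✗ (fails at j=4)
  i=4: ✗ (fails at j=4)
  i=5: ✓ (all of [5,9])
  i=6: ✗ (fails at j=10)
  i=7: ✗ (fails at j=10)
  i=8: ✗ (fails at j=10)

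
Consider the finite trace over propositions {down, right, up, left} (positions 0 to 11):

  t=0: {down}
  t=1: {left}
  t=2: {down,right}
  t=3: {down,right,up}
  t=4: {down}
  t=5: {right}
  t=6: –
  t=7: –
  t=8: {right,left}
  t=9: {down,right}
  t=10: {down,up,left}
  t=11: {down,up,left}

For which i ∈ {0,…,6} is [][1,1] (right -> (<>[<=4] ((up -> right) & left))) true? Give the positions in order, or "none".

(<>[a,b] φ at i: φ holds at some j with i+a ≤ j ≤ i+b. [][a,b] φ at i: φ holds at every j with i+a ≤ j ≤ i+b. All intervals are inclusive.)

Evaluate at each i in [0,6]:
  i=0: ✓ (all of [1,1])
  i=1: ✗ (fails at j=2)
  i=2: ✗ (fails at j=3)
  i=3: ✓ (all of [4,4])
  i=4: ✓ (all of [5,5])
  i=5: ✓ (all of [6,6])
  i=6: ✓ (all of [7,7])

0, 3, 4, 5, 6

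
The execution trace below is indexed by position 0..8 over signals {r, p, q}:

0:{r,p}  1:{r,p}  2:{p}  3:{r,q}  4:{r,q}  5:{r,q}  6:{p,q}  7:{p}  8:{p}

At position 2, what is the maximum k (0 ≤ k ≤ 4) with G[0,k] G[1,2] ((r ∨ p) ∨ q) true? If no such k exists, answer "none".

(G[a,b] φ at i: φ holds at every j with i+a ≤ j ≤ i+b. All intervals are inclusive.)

4

G[1,2] ((r ∨ p) ∨ q) must hold from j=2 onward; find where it first fails.
  j=2: holds
  j=3: holds
  j=4: holds
  j=5: holds
  j=6: holds
Holds through j=6; largest k = 4.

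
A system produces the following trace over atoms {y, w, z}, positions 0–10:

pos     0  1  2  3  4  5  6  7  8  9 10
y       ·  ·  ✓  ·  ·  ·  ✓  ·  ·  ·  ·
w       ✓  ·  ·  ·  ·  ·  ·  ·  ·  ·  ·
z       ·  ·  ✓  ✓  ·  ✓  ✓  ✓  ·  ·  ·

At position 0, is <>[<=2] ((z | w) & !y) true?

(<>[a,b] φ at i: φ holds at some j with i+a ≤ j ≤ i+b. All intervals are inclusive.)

Yes

Check ((z | w) & !y) at each j in [0,2]:
  j=0: true
  j=1: false
  j=2: false
Found at j=0 → formula holds.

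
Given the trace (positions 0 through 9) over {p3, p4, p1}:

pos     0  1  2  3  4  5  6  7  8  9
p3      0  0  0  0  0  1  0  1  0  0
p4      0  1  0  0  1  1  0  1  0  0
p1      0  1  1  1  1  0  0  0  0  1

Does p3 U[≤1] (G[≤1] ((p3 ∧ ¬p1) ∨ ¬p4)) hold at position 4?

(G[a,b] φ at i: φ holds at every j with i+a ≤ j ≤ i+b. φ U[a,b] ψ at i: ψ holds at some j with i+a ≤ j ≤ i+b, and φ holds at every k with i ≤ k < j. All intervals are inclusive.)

No

Need some j in [4,5] with G[≤1] ((p3 ∧ ¬p1) ∨ ¬p4), and p3 at every k in [4,j-1].
  j=4: G[≤1] ((p3 ∧ ¬p1) ∨ ¬p4) — fails at 4.
  j=5: G[≤1] ((p3 ∧ ¬p1) ∨ ¬p4) holds, but p3 fails at k=4 → not this j.
No j in the window works → until fails.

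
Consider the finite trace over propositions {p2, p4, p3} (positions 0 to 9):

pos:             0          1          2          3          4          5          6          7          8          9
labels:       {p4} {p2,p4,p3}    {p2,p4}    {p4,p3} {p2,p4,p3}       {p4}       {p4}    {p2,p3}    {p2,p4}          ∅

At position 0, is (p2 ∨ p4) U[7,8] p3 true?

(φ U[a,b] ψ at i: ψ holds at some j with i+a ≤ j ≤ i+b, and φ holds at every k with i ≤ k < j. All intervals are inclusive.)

Holds

Need some j in [7,8] with p3, and (p2 ∨ p4) at every k in [0,j-1].
  j=7: p3 holds; (p2 ∨ p4) holds at every k in [0,6] → satisfied.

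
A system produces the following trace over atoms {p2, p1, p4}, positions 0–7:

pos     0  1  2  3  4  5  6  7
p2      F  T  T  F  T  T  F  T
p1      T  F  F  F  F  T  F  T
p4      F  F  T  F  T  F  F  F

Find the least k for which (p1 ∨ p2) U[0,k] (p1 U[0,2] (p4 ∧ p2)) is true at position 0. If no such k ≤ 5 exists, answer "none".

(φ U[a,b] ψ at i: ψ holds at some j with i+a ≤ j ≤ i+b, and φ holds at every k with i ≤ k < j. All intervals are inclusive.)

Need earliest j ≥ 0 with (p1 U[0,2] (p4 ∧ p2)), and (p1 ∨ p2) at every k in [0,j-1].
  j=0: rhs fails.
  j=1: rhs fails.
  j=2: rhs holds; lhs holds on [0,1]. k = 2.

2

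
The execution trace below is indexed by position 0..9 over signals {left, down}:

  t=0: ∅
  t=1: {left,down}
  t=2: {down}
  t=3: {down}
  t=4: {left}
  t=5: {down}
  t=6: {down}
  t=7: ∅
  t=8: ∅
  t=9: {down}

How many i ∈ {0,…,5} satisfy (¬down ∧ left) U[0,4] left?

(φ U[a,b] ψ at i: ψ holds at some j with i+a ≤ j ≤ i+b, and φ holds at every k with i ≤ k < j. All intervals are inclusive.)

2

Evaluate at each i in [0,5]:
  i=0: ✗ (lhs fails at k=0 before rhs at j=1)
  i=1: ✓ (rhs at j=1)
  i=2: ✗ (lhs fails at k=2 before rhs at j=4)
  i=3: ✗ (lhs fails at k=3 before rhs at j=4)
  i=4: ✓ (rhs at j=4)
  i=5: ✗ (no rhs in [5,9])
Positions where it holds: {1, 4} → 2.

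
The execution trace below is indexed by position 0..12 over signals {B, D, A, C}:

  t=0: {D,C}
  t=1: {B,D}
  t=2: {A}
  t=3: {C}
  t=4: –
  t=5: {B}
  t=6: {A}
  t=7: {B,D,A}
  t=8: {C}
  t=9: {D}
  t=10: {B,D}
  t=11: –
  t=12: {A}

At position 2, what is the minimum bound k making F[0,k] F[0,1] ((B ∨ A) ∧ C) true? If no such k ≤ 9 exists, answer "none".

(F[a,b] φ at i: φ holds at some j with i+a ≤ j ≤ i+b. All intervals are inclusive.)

Scan j = 2,3,… for F[0,1] ((B ∨ A) ∧ C):
  j=2: fails
  j=3: fails
  j=4: fails
  j=5: fails
  j=6: fails
  j=7: fails
  j=8: fails
  j=9: fails
  j=10: fails
  j=11: fails
No j in [2,11] satisfies it → none.

none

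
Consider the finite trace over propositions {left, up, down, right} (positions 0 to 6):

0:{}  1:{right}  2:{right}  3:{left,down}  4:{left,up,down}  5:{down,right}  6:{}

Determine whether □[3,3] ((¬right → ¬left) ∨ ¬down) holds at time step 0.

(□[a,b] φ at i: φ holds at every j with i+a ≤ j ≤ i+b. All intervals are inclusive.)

Check ((¬right → ¬left) ∨ ¬down) at every j in [3,3]:
  j=3: false
Fails at j=3 → formula fails.

False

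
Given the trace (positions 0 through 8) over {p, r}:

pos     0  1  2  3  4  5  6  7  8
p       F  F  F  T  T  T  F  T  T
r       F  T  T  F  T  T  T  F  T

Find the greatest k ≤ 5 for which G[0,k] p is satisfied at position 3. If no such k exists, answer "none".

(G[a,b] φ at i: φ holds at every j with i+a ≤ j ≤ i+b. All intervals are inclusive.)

p must hold from j=3 onward; find where it first fails.
  j=3: holds
  j=4: holds
  j=5: holds
  j=6: fails
Holds on [3,5], so largest k = 2.

2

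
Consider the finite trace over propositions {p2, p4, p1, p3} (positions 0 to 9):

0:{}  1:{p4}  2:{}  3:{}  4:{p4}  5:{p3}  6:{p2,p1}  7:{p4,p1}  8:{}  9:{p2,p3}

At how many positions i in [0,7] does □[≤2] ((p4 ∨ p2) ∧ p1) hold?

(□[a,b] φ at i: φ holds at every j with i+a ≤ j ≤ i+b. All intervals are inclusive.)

Evaluate at each i in [0,7]:
  i=0: ✗ (fails at j=0)
  i=1: ✗ (fails at j=1)
  i=2: ✗ (fails at j=2)
  i=3: ✗ (fails at j=3)
  i=4: ✗ (fails at j=4)
  i=5: ✗ (fails at j=5)
  i=6: ✗ (fails at j=8)
  i=7: ✗ (fails at j=8)
Positions where it holds: {} → 0.

0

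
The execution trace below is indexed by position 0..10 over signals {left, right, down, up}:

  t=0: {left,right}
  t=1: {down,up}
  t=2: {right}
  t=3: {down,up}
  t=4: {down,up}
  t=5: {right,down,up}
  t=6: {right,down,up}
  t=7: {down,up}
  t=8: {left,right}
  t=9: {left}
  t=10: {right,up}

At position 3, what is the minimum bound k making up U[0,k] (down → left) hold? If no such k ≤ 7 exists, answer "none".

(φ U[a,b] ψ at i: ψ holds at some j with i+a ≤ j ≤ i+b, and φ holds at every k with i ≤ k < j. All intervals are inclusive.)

5

Need earliest j ≥ 3 with (down → left), and up at every k in [3,j-1].
  j=3: rhs fails.
  j=4: rhs fails.
  j=5: rhs fails.
  j=6: rhs fails.
  j=7: rhs fails.
  j=8: rhs holds; lhs holds on [3,7]. k = 5.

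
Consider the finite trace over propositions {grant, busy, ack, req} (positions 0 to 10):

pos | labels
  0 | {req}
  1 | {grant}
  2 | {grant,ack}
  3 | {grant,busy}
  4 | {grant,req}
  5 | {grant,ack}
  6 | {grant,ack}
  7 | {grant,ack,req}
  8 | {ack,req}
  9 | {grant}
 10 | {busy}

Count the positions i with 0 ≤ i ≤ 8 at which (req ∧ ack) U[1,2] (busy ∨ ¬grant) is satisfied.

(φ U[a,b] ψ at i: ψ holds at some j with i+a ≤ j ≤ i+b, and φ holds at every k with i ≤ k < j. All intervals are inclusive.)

1

Evaluate at each i in [0,8]:
  i=0: ✗ (no rhs in [1,2])
  i=1: ✗ (lhs fails at k=1 before rhs at j=3)
  i=2: ✗ (lhs fails at k=2 before rhs at j=3)
  i=3: ✗ (no rhs in [4,5])
  i=4: ✗ (no rhs in [5,6])
  i=5: ✗ (no rhs in [6,7])
  i=6: ✗ (lhs fails at k=6 before rhs at j=8)
  i=7: ✓ (rhs at j=8; lhs holds on [7,7])
  i=8: ✗ (lhs fails at k=9 before rhs at j=10)
Positions where it holds: {7} → 1.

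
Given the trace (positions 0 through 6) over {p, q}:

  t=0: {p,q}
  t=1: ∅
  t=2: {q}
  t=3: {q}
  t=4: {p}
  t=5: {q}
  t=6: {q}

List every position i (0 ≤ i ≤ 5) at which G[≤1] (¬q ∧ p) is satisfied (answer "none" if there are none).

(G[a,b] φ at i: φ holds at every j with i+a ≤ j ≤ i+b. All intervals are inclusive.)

none

Evaluate at each i in [0,5]:
  i=0: ✗ (fails at j=0)
  i=1: ✗ (fails at j=1)
  i=2: ✗ (fails at j=2)
  i=3: ✗ (fails at j=3)
  i=4: ✗ (fails at j=5)
  i=5: ✗ (fails at j=5)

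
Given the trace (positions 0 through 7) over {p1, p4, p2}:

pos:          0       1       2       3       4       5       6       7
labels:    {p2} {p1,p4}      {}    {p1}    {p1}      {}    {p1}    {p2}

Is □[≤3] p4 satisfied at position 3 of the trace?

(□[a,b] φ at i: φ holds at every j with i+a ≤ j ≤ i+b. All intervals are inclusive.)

Check p4 at every j in [3,6]:
  j=3: false
  j=4: false
  j=5: false
  j=6: false
Fails at j=3 → formula fails.

False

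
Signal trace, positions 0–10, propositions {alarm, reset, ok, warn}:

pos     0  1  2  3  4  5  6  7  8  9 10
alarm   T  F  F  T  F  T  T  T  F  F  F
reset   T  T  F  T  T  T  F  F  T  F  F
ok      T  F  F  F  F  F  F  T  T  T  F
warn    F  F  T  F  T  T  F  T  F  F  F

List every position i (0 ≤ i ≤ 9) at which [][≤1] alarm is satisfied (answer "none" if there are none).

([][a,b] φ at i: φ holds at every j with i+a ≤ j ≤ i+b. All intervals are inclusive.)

5, 6

Evaluate at each i in [0,9]:
  i=0: ✗ (fails at j=1)
  i=1: ✗ (fails at j=1)
  i=2: ✗ (fails at j=2)
  i=3: ✗ (fails at j=4)
  i=4: ✗ (fails at j=4)
  i=5: ✓ (all of [5,6])
  i=6: ✓ (all of [6,7])
  i=7: ✗ (fails at j=8)
  i=8: ✗ (fails at j=8)
  i=9: ✗ (fails at j=9)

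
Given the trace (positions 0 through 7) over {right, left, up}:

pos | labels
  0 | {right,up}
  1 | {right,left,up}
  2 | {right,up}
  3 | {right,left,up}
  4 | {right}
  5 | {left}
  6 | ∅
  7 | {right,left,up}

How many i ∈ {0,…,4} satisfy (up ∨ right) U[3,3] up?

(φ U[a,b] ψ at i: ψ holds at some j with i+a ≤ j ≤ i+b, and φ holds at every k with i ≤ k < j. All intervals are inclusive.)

1

Evaluate at each i in [0,4]:
  i=0: ✓ (rhs at j=3; lhs holds on [0,2])
  i=1: ✗ (no rhs in [4,4])
  i=2: ✗ (no rhs in [5,5])
  i=3: ✗ (no rhs in [6,6])
  i=4: ✗ (lhs fails at k=5 before rhs at j=7)
Positions where it holds: {0} → 1.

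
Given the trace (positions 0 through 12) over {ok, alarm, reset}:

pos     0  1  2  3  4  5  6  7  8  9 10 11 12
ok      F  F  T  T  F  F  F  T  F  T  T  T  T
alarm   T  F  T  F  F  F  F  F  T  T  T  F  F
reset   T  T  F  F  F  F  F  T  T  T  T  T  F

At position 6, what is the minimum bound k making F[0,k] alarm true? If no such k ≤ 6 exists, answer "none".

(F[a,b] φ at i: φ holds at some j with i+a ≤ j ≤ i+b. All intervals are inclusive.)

2

Scan j = 6,7,… for alarm:
  j=6: fails
  j=7: fails
  j=8: holds
First hit at j=8, so smallest k = 8-6 = 2.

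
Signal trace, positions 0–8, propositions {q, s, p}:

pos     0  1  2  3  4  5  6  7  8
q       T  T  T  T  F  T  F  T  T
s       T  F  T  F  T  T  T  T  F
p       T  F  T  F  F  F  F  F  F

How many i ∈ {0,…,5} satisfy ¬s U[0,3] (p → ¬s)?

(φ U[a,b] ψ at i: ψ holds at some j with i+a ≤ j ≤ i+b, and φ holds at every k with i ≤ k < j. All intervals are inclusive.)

4

Evaluate at each i in [0,5]:
  i=0: ✗ (lhs fails at k=0 before rhs at j=1)
  i=1: ✓ (rhs at j=1)
  i=2: ✗ (lhs fails at k=2 before rhs at j=3)
  i=3: ✓ (rhs at j=3)
  i=4: ✓ (rhs at j=4)
  i=5: ✓ (rhs at j=5)
Positions where it holds: {1, 3, 4, 5} → 4.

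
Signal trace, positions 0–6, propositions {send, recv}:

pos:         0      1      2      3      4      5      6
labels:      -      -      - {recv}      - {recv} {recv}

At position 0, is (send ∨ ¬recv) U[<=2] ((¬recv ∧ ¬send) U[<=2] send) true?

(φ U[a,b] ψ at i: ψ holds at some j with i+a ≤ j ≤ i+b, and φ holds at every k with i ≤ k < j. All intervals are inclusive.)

Need some j in [0,2] with ((¬recv ∧ ¬send) U[<=2] send), and (send ∨ ¬recv) at every k in [0,j-1].
  j=0: ((¬recv ∧ ¬send) U[<=2] send) — fails.
  j=1: ((¬recv ∧ ¬send) U[<=2] send) — fails.
  j=2: ((¬recv ∧ ¬send) U[<=2] send) — fails.
No j in the window works → until fails.

False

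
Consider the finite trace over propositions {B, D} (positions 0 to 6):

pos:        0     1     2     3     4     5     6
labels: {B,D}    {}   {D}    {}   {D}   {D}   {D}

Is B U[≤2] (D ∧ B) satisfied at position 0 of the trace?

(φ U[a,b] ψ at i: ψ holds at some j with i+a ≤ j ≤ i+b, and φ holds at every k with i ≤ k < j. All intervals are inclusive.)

Need some j in [0,2] with (D ∧ B), and B at every k in [0,j-1].
  j=0: (D ∧ B) holds; no prefix to check → satisfied.

Yes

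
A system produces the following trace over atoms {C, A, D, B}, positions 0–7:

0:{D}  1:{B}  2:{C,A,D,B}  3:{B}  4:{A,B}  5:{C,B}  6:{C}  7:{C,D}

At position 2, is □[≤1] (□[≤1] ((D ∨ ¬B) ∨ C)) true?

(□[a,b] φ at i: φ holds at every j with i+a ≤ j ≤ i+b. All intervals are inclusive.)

False

Check □[≤1] ((D ∨ ¬B) ∨ C) at every j in [2,3]:
  j=2: fails at 3
  j=3: fails at 3
Fails at j=2 → formula fails.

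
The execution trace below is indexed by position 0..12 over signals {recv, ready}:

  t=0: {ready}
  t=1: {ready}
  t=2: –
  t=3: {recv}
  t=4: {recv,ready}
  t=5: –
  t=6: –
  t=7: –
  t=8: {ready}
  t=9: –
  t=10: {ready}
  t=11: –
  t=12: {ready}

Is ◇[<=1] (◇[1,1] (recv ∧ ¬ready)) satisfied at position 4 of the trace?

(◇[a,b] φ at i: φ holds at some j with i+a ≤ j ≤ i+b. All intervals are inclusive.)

Check ◇[1,1] (recv ∧ ¬ready) at each j in [4,5]:
  j=4: fails (none in [5,5])
  j=5: fails (none in [6,6])
No position in the window satisfies it → formula fails.

No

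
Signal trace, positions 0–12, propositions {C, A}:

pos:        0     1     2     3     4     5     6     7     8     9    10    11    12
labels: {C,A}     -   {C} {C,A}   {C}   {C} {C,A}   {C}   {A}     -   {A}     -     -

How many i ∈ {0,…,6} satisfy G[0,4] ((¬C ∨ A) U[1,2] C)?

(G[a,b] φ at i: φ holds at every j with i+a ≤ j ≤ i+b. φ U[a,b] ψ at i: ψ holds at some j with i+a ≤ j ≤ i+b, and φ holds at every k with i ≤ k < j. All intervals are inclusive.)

0

Evaluate at each i in [0,6]:
  i=0: ✗ (fails at j=2)
  i=1: ✗ (fails at j=2)
  i=2: ✗ (fails at j=2)
  i=3: ✗ (fails at j=4)
  i=4: ✗ (fails at j=4)
  i=5: ✗ (fails at j=5)
  i=6: ✗ (fails at j=7)
Positions where it holds: {} → 0.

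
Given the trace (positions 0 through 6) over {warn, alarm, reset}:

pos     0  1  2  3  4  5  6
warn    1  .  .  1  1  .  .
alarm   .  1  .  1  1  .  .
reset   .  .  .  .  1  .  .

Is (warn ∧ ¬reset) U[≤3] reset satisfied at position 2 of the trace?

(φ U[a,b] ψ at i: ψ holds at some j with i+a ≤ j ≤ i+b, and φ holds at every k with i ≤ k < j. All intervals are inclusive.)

Need some j in [2,5] with reset, and (warn ∧ ¬reset) at every k in [2,j-1].
  j=2: reset false.
  j=3: reset false.
  j=4: reset holds, but (warn ∧ ¬reset) fails at k=2 → not this j.
  j=5: reset false.
No j in the window works → until fails.

No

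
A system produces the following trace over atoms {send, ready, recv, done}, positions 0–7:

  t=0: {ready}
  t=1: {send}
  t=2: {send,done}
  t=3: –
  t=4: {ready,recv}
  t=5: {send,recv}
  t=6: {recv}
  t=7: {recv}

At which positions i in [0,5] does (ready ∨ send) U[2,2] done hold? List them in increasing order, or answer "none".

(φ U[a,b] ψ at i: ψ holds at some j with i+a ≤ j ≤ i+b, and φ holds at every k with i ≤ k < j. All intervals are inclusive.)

0

Evaluate at each i in [0,5]:
  i=0: ✓ (rhs at j=2; lhs holds on [0,1])
  i=1: ✗ (no rhs in [3,3])
  i=2: ✗ (no rhs in [4,4])
  i=3: ✗ (no rhs in [5,5])
  i=4: ✗ (no rhs in [6,6])
  i=5: ✗ (no rhs in [7,7])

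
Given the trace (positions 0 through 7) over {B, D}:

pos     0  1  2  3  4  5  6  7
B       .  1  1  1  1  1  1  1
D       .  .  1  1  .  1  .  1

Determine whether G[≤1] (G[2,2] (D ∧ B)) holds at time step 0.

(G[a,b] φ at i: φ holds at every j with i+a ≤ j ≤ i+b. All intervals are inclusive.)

Yes

Check G[2,2] (D ∧ B) at every j in [0,1]:
  j=0: holds on [2,2]
  j=1: holds on [3,3]
All positions satisfy it → formula holds.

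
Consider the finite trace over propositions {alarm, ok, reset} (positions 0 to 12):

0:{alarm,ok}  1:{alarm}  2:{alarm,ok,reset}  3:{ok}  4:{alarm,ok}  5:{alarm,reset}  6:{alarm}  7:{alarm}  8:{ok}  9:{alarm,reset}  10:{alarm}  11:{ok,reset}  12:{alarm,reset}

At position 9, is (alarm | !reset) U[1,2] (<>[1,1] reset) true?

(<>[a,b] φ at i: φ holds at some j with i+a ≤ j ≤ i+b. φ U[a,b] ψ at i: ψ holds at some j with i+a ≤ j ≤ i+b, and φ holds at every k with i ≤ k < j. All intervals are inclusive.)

Yes

Need some j in [10,11] with <>[1,1] reset, and (alarm | !reset) at every k in [9,j-1].
  j=10: <>[1,1] reset holds; (alarm | !reset) holds at every k in [9,9] → satisfied.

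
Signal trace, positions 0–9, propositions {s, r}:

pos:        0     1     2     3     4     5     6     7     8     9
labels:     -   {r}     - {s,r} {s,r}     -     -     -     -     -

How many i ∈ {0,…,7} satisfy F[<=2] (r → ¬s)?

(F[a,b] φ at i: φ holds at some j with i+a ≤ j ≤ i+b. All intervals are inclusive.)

Evaluate at each i in [0,7]:
  i=0: ✓ (witness j=0)
  i=1: ✓ (witness j=1)
  i=2: ✓ (witness j=2)
  i=3: ✓ (witness j=5)
  i=4: ✓ (witness j=5)
  i=5: ✓ (witness j=5)
  i=6: ✓ (witness j=6)
  i=7: ✓ (witness j=7)
Positions where it holds: {0, 1, 2, 3, 4, 5, 6, 7} → 8.

8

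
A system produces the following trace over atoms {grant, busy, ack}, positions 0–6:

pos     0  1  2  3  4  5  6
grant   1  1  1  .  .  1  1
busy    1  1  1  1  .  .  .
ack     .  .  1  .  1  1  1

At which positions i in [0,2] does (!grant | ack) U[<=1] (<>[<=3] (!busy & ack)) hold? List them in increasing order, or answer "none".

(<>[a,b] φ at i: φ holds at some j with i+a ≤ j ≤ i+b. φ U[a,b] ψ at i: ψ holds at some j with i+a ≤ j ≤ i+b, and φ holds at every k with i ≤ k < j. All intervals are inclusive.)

1, 2

Evaluate at each i in [0,2]:
  i=0: ✗ (lhs fails at k=0 before rhs at j=1)
  i=1: ✓ (rhs at j=1)
  i=2: ✓ (rhs at j=2)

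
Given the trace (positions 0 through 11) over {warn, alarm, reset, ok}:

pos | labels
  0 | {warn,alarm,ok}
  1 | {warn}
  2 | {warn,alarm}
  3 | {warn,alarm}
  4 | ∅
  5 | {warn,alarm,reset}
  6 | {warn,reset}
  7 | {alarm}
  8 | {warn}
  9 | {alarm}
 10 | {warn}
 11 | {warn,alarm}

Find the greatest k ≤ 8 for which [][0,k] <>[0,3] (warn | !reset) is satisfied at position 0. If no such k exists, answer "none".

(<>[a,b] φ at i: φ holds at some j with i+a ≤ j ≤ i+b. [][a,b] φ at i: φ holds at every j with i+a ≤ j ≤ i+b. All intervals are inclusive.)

8

<>[0,3] (warn | !reset) must hold from j=0 onward; find where it first fails.
  j=0: holds
  j=1: holds
  j=2: holds
  j=3: holds
  j=4: holds
  j=5: holds
  j=6: holds
  j=7: holds
  j=8: holds
Holds through j=8; largest k = 8.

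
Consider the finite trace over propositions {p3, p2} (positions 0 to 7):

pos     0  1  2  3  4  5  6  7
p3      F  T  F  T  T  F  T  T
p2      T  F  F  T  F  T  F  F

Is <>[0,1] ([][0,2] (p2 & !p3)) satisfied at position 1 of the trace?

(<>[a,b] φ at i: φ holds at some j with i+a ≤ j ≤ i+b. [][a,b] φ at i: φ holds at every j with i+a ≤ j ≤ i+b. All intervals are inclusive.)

Does not hold

Check [][0,2] (p2 & !p3) at each j in [1,2]:
  j=1: fails at 1
  j=2: fails at 2
No position in the window satisfies it → formula fails.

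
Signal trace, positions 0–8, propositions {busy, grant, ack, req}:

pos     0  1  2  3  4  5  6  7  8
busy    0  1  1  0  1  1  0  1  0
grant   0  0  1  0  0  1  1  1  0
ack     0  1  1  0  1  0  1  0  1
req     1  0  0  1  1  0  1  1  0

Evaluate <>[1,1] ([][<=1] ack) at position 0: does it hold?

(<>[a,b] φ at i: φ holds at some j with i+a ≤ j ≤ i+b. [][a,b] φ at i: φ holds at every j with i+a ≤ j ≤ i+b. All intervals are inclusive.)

Yes

Check [][<=1] ack at each j in [1,1]:
  j=1: holds on [1,2]
Found at j=1 → formula holds.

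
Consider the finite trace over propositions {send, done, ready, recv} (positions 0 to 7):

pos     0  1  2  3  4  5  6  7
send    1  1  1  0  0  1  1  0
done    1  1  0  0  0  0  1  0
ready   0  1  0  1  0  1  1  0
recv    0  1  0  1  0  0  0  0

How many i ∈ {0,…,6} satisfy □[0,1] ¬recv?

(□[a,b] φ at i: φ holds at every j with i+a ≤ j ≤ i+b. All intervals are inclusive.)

3

Evaluate at each i in [0,6]:
  i=0: ✗ (fails at j=1)
  i=1: ✗ (fails at j=1)
  i=2: ✗ (fails at j=3)
  i=3: ✗ (fails at j=3)
  i=4: ✓ (all of [4,5])
  i=5: ✓ (all of [5,6])
  i=6: ✓ (all of [6,7])
Positions where it holds: {4, 5, 6} → 3.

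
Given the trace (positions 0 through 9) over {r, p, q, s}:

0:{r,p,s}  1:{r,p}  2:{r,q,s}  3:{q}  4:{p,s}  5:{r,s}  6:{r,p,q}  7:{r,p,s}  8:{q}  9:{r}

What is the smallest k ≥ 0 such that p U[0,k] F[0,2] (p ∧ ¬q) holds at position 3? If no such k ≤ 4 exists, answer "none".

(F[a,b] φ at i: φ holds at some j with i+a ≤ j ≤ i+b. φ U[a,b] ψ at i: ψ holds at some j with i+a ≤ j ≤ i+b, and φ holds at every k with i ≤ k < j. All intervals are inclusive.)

0

Need earliest j ≥ 3 with F[0,2] (p ∧ ¬q), and p at every k in [3,j-1].
  j=3: rhs holds (empty prefix). k = 0.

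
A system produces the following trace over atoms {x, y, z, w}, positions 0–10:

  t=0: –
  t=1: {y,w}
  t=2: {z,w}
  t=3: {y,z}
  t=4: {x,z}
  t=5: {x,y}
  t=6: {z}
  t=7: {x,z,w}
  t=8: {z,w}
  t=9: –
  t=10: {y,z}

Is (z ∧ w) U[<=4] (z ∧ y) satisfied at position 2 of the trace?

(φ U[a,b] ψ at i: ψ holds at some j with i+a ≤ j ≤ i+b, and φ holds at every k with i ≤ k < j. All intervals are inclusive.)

Holds

Need some j in [2,6] with (z ∧ y), and (z ∧ w) at every k in [2,j-1].
  j=2: (z ∧ y) false.
  j=3: (z ∧ y) holds; (z ∧ w) holds at every k in [2,2] → satisfied.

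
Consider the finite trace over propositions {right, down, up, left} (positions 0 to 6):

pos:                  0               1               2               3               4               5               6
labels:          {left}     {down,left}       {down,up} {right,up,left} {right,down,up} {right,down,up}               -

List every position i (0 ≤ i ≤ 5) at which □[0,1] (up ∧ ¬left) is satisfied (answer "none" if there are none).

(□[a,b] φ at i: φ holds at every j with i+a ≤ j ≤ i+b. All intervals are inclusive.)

Evaluate at each i in [0,5]:
  i=0: ✗ (fails at j=0)
  i=1: ✗ (fails at j=1)
  i=2: ✗ (fails at j=3)
  i=3: ✗ (fails at j=3)
  i=4: ✓ (all of [4,5])
  i=5: ✗ (fails at j=6)

4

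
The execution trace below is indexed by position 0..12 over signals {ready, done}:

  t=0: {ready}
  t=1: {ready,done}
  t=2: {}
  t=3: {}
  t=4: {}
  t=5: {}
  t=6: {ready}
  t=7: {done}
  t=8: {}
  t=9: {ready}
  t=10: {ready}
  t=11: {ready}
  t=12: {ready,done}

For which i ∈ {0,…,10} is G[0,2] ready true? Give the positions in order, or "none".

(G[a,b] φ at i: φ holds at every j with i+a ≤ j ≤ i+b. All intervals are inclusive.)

9, 10

Evaluate at each i in [0,10]:
  i=0: ✗ (fails at j=2)
  i=1: ✗ (fails at j=2)
  i=2: ✗ (fails at j=2)
  i=3: ✗ (fails at j=3)
  i=4: ✗ (fails at j=4)
  i=5: ✗ (fails at j=5)
  i=6: ✗ (fails at j=7)
  i=7: ✗ (fails at j=7)
  i=8: ✗ (fails at j=8)
  i=9: ✓ (all of [9,11])
  i=10: ✓ (all of [10,12])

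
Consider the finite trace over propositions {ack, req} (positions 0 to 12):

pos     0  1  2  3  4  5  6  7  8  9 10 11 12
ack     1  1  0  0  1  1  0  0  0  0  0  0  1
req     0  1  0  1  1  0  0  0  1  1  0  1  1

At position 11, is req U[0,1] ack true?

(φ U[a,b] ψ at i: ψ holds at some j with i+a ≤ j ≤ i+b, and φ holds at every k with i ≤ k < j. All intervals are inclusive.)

True

Need some j in [11,12] with ack, and req at every k in [11,j-1].
  j=11: ack false.
  j=12: ack holds; req holds at every k in [11,11] → satisfied.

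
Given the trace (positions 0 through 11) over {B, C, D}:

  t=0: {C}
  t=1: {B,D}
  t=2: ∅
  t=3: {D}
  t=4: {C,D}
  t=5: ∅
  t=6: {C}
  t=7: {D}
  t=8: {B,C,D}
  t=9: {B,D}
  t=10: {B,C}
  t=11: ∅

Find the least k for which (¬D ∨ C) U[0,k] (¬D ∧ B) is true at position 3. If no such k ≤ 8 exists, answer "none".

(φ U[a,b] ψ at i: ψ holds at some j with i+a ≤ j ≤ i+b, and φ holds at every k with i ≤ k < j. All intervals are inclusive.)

Need earliest j ≥ 3 with (¬D ∧ B), and (¬D ∨ C) at every k in [3,j-1].
  j=3: rhs fails.
  j=4: rhs fails.
  j=5: rhs fails.
  j=6: rhs fails.
  j=7: rhs fails.
  j=8: rhs fails.
  j=9: rhs fails.
  j=10: rhs holds but lhs fails at k=3.
  j=11: rhs fails.
No witness within the range → none.

none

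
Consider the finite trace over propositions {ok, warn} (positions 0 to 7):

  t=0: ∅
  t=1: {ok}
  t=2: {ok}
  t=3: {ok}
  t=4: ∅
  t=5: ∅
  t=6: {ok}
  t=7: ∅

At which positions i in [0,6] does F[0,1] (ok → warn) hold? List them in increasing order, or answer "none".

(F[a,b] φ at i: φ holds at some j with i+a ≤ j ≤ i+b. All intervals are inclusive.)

Evaluate at each i in [0,6]:
  i=0: ✓ (witness j=0)
  i=1: ✗ (none in [1,2])
  i=2: ✗ (none in [2,3])
  i=3: ✓ (witness j=4)
  i=4: ✓ (witness j=4)
  i=5: ✓ (witness j=5)
  i=6: ✓ (witness j=7)

0, 3, 4, 5, 6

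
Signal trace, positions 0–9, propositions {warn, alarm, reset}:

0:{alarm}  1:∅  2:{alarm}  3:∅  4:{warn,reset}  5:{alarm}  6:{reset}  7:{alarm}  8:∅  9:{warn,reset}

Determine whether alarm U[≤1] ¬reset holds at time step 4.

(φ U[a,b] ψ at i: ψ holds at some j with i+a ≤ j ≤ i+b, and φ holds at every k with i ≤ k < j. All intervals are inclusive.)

False

Need some j in [4,5] with ¬reset, and alarm at every k in [4,j-1].
  j=4: ¬reset false.
  j=5: ¬reset holds, but alarm fails at k=4 → not this j.
No j in the window works → until fails.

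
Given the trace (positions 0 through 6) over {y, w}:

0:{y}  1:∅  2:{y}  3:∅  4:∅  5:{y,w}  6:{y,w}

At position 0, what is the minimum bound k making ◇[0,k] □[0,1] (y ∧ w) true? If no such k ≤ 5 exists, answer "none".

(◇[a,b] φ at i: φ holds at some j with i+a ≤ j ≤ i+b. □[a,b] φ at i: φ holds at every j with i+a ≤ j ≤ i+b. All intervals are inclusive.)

5

Scan j = 0,1,… for □[0,1] (y ∧ w):
  j=0: fails
  j=1: fails
  j=2: fails
  j=3: fails
  j=4: fails
  j=5: holds
First hit at j=5, so smallest k = 5-0 = 5.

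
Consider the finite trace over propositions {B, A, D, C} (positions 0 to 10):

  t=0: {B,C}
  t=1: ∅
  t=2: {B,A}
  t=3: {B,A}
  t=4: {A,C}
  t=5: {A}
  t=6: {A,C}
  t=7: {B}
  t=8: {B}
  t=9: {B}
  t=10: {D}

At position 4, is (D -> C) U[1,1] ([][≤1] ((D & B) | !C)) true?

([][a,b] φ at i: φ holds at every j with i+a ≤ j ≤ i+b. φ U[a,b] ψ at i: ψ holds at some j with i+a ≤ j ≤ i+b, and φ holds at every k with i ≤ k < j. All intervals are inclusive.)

No

Need some j in [5,5] with [][≤1] ((D & B) | !C), and (D -> C) at every k in [4,j-1].
  j=5: [][≤1] ((D & B) | !C) — fails at 6.
No j in the window works → until fails.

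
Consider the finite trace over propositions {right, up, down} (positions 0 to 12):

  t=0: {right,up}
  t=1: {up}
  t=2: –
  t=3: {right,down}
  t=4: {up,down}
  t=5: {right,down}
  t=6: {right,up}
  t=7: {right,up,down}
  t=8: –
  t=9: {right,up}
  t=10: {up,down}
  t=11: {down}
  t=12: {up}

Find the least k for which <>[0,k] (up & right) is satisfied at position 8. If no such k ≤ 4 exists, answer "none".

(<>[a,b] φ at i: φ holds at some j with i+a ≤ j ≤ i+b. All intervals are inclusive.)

Scan j = 8,9,… for (up & right):
  j=8: fails
  j=9: holds
First hit at j=9, so smallest k = 9-8 = 1.

1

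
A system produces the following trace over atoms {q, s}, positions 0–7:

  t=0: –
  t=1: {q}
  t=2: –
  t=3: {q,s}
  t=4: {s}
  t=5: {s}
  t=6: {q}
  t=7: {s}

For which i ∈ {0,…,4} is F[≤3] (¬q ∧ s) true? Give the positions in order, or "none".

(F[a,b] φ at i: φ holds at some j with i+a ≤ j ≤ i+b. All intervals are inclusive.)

1, 2, 3, 4

Evaluate at each i in [0,4]:
  i=0: ✗ (none in [0,3])
  i=1: ✓ (witness j=4)
  i=2: ✓ (witness j=4)
  i=3: ✓ (witness j=4)
  i=4: ✓ (witness j=4)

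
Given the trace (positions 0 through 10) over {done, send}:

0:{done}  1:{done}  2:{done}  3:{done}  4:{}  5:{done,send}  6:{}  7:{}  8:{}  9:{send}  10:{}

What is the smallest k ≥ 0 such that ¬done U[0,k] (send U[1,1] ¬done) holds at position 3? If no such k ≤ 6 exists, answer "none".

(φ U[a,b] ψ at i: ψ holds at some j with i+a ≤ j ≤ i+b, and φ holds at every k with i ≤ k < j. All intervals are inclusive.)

Need earliest j ≥ 3 with (send U[1,1] ¬done), and ¬done at every k in [3,j-1].
  j=3: rhs fails.
  j=4: rhs fails.
  j=5: rhs holds but lhs fails at k=3.
  j=6: rhs fails.
  j=7: rhs fails.
  j=8: rhs fails.
  j=9: rhs holds but lhs fails at k=3.
No witness within the range → none.

none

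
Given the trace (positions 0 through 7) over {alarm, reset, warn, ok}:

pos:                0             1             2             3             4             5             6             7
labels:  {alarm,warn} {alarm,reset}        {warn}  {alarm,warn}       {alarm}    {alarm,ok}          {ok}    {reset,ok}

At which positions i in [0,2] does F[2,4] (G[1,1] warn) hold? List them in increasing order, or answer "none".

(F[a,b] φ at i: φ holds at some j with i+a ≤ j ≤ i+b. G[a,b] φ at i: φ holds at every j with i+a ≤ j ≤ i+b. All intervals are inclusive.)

0

Evaluate at each i in [0,2]:
  i=0: ✓ (witness j=2)
  i=1: ✗ (none in [3,5])
  i=2: ✗ (none in [4,6])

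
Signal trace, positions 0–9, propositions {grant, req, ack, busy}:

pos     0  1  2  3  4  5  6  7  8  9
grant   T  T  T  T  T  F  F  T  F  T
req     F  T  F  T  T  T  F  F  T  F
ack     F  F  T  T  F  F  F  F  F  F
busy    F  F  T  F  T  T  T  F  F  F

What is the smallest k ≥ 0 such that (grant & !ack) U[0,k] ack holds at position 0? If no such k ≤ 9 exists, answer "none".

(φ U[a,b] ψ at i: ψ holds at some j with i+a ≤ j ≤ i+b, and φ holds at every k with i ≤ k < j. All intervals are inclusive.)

2

Need earliest j ≥ 0 with ack, and (grant & !ack) at every k in [0,j-1].
  j=0: rhs fails.
  j=1: rhs fails.
  j=2: rhs holds; lhs holds on [0,1]. k = 2.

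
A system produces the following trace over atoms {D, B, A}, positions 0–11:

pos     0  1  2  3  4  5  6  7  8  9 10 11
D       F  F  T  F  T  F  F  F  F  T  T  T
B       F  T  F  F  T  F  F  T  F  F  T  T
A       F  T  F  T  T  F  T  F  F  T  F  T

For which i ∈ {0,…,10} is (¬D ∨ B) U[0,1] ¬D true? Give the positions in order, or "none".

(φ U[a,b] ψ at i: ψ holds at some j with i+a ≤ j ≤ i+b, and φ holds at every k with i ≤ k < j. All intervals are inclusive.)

Evaluate at each i in [0,10]:
  i=0: ✓ (rhs at j=0)
  i=1: ✓ (rhs at j=1)
  i=2: ✗ (lhs fails at k=2 before rhs at j=3)
  i=3: ✓ (rhs at j=3)
  i=4: ✓ (rhs at j=5; lhs holds on [4,4])
  i=5: ✓ (rhs at j=5)
  i=6: ✓ (rhs at j=6)
  i=7: ✓ (rhs at j=7)
  i=8: ✓ (rhs at j=8)
  i=9: ✗ (no rhs in [9,10])
  i=10: ✗ (no rhs in [10,11])

0, 1, 3, 4, 5, 6, 7, 8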